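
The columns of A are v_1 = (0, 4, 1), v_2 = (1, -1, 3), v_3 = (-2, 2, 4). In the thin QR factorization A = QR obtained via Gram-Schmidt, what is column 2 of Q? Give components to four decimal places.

v_1 = (0, 4, 1); ‖v_1‖ = 4.1231, so q_1 = (0.0000, 0.9701, 0.2425).
q_1·v_2 = 0.0000·1 + 0.9701·(-1) + 0.2425·3 = -0.2425.
u_2 = v_2 + 0.2425·q_1 = (1.0000, -0.7647, 3.0588).
‖u_2‖ = 3.3077, so q_2 = (0.3023, -0.2312, 0.9247).

q_2 = (0.3023, -0.2312, 0.9247)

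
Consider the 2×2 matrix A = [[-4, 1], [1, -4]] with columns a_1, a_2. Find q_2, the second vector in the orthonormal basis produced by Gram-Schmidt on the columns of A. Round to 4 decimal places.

a_1 = (-4, 1); ‖a_1‖ = 4.1231, so q_1 = (-0.9701, 0.2425).
q_1·a_2 = (-0.9701)·1 + 0.2425·(-4) = -1.9403.
u_2 = a_2 + 1.9403·q_1 = (-0.8824, -3.5294).
‖u_2‖ = 3.6380, so q_2 = (-0.2425, -0.9701).

q_2 = (-0.2425, -0.9701)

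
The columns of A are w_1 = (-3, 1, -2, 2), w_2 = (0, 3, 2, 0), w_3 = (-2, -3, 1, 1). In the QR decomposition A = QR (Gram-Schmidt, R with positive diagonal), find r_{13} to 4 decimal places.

w_1 = (-3, 1, -2, 2); ‖w_1‖ = 4.2426, so q_1 = (-0.7071, 0.2357, -0.4714, 0.4714).
r_{13} = q_1·w_3 = 0.7071.

r_{13} = 0.7071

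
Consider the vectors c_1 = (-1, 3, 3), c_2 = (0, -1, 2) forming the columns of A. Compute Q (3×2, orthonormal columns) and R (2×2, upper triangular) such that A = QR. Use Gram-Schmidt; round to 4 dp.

c_1 = (-1, 3, 3); ‖c_1‖ = 4.3589, so q_1 = (-0.2294, 0.6882, 0.6882).
q_1·c_2 = (-0.2294)·0 + 0.6882·(-1) + 0.6882·2 = 0.6882.
u_2 = c_2 − 0.6882·q_1 = (0.1579, -1.4737, 1.5263).
‖u_2‖ = 2.1275, so q_2 = (0.0742, -0.6927, 0.7174).

Q = [[-0.2294, 0.0742], [0.6882, -0.6927], [0.6882, 0.7174]], R = [[4.3589, 0.6882], [0.0000, 2.1275]]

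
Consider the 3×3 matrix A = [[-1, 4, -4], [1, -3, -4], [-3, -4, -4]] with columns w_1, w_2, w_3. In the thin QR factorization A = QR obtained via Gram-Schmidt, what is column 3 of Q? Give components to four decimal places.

w_1 = (-1, 1, -3); ‖w_1‖ = 3.3166, so q_1 = (-0.3015, 0.3015, -0.9045).
q_1·w_2 = (-0.3015)·4 + 0.3015·(-3) + (-0.9045)·(-4) = 1.5076.
u_2 = w_2 − 1.5076·q_1 = (4.4545, -3.4545, -2.6364).
‖u_2‖ = 6.2231, so q_2 = (0.7158, -0.5551, -0.4236).
q_1·w_3 = (-0.3015)·(-4) + 0.3015·(-4) + (-0.9045)·(-4) = 3.6181; q_2·w_3 = 0.7158·(-4) + (-0.5551)·(-4) + (-0.4236)·(-4) = 1.0518.
u_3 = w_3 − 3.6181·q_1 − 1.0518·q_2 = (-3.6620, -4.5070, -0.2817).
‖u_3‖ = 5.8140, so q_3 = (-0.6299, -0.7752, -0.0485).

q_3 = (-0.6299, -0.7752, -0.0485)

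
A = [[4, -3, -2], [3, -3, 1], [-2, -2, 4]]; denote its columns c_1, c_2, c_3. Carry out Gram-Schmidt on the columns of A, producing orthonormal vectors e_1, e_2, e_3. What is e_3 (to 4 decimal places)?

c_1 = (4, 3, -2); ‖c_1‖ = 5.3852, so e_1 = (0.7428, 0.5571, -0.3714).
e_1·c_2 = 0.7428·(-3) + 0.5571·(-3) + (-0.3714)·(-2) = -3.1568.
u_2 = c_2 + 3.1568·e_1 = (-0.6552, -1.2414, -3.1724).
‖u_2‖ = 3.4691, so e_2 = (-0.1889, -0.3578, -0.9145).
e_1·c_3 = 0.7428·(-2) + 0.5571·1 + (-0.3714)·4 = -2.4140; e_2·c_3 = (-0.1889)·(-2) + (-0.3578)·1 + (-0.9145)·4 = -3.6381.
u_3 = c_3 + 2.4140·e_1 + 3.6381·e_2 = (-0.8940, 1.0430, -0.2235).
‖u_3‖ = 1.3917, so e_3 = (-0.6423, 0.7494, -0.1606).

e_3 = (-0.6423, 0.7494, -0.1606)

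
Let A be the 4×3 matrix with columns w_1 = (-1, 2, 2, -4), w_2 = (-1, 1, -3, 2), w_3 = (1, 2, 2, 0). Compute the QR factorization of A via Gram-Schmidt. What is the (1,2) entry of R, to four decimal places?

w_1 = (-1, 2, 2, -4); ‖w_1‖ = 5.0000, so e_1 = (-0.2000, 0.4000, 0.4000, -0.8000).
r_{12} = e_1·w_2 = -2.2000.

r_{12} = -2.2000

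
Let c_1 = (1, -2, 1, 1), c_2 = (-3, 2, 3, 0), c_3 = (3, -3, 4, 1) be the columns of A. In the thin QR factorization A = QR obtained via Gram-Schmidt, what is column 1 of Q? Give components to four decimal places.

q_1 = (0.3780, -0.7559, 0.3780, 0.3780)

q_1 = c_1/‖c_1‖ = (1, -2, 1, 1)/2.6458 = (0.3780, -0.7559, 0.3780, 0.3780).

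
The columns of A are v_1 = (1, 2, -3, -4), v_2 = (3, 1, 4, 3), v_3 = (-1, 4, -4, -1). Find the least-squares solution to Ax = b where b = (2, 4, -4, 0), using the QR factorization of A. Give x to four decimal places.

x = (0.3451, 0.4805, 0.9032)

v_1 = (1, 2, -3, -4); ‖v_1‖ = 5.4772, so q_1 = (0.1826, 0.3651, -0.5477, -0.7303).
q_1·v_2 = 0.1826·3 + 0.3651·1 + (-0.5477)·4 + (-0.7303)·3 = -3.4689.
u_2 = v_2 + 3.4689·q_1 = (3.6333, 2.2667, 2.1000, 0.4667).
‖u_2‖ = 4.7924, so q_2 = (0.7582, 0.4730, 0.4382, 0.0974).
q_1·v_3 = 0.1826·(-1) + 0.3651·4 + (-0.5477)·(-4) + (-0.7303)·(-1) = 4.1992; q_2·v_3 = 0.7582·(-1) + 0.4730·4 + 0.4382·(-4) + 0.0974·(-1) = -0.7164.
u_3 = v_3 − 4.1992·q_1 + 0.7164·q_2 = (-1.2235, 2.8055, -1.3861, 2.1364).
‖u_3‖ = 3.9816, so q_3 = (-0.3073, 0.7046, -0.3481, 0.5366).
Qᵀb = (4.0166, 1.6554, 3.5963).
Back-substitute: x_3 = 3.5963/3.9816 = 0.9032.
x_2 = (1.6554 + 0.7164·0.9032)/4.7924 = 0.4805.
x_1 = (4.0166 + 3.4689·0.4805 − 4.1992·0.9032)/5.4772 = 0.3451.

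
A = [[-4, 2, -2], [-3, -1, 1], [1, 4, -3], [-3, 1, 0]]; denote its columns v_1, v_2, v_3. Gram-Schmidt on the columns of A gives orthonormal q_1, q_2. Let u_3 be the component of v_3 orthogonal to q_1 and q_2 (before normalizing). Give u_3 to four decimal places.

q_1 = v_1/‖v_1‖ = (-4, -3, 1, -3)/5.9161 = (-0.6761, -0.5071, 0.1690, -0.5071).
r_{12} = q_1·v_2 = -0.6761.
u_2 = v_2 + 0.6761·q_1 = (1.5429, -1.3429, 4.1143, 0.6571).
‖u_2‖ = 4.6414, so q_2 = (0.3324, -0.2893, 0.8864, 0.1416).
r_{13} = q_1·v_3 = 0.3381; r_{23} = q_2·v_3 = -3.6134.
u_3 = v_3 − 0.3381·q_1 + 3.6134·q_2 = (-0.5703, 0.1260, 0.1459, 0.6830).

u_3 = (-0.5703, 0.1260, 0.1459, 0.6830)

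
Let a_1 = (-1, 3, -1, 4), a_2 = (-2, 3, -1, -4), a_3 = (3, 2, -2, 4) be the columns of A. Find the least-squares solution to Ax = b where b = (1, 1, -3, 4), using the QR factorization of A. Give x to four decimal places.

e_1 = a_1/‖a_1‖ = (-1, 3, -1, 4)/5.1962 = (-0.1925, 0.5774, -0.1925, 0.7698).
r_{12} = e_1·a_2 = -0.7698.
u_2 = a_2 + 0.7698·e_1 = (-2.1481, 3.4444, -1.1481, -3.4074).
‖u_2‖ = 5.4229, so e_2 = (-0.3961, 0.6352, -0.2117, -0.6283).
r_{13} = e_1·a_3 = 4.0415; r_{23} = e_2·a_3 = -2.0080.
u_3 = a_3 − 4.0415·e_1 + 2.0080·e_2 = (2.9824, 0.9421, -1.6474, -0.3728).
‖u_3‖ = 3.5545, so e_3 = (0.8390, 0.2650, -0.4635, -0.1049).
Qᵀb = (4.0415, -1.6392, 2.0749).
Back-substitute: x_3 = 2.0749/3.5545 = 0.5837.
x_2 = (-1.6392 + 2.0080·0.5837)/5.4229 = -0.0861.
x_1 = (4.0415 + 0.7698·(-0.0861) − 4.0415·0.5837)/5.1962 = 0.3110.

x = (0.3110, -0.0861, 0.5837)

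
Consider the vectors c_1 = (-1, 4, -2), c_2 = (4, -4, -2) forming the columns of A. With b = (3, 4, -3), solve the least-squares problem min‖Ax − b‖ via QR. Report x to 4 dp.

x = (1.4320, 0.6920)

c_1 = (-1, 4, -2); ‖c_1‖ = 4.5826, so e_1 = (-0.2182, 0.8729, -0.4364).
e_1·c_2 = (-0.2182)·4 + 0.8729·(-4) + (-0.4364)·(-2) = -3.4915.
u_2 = c_2 + 3.4915·e_1 = (3.2381, -0.9524, -3.5238).
‖u_2‖ = 4.8795, so e_2 = (0.6636, -0.1952, -0.7222).
Qᵀb = (4.1461, 3.3766).
Back-substitute: x_2 = 3.3766/4.8795 = 0.6920.
x_1 = (4.1461 + 3.4915·0.6920)/4.5826 = 1.4320.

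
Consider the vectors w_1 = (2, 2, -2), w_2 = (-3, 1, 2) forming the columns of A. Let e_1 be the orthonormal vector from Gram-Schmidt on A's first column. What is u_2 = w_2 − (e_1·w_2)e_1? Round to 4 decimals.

u_2 = (-1.6667, 2.3333, 0.6667)

e_1 = w_1/‖w_1‖ = (2, 2, -2)/3.4641 = (0.5774, 0.5774, -0.5774).
r_{12} = e_1·w_2 = -2.3094.
u_2 = w_2 + 2.3094·e_1 = (-1.6667, 2.3333, 0.6667).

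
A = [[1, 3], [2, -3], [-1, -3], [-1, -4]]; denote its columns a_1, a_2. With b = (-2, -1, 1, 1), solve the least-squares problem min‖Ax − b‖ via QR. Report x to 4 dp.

x = (-0.7649, -0.1614)

q_1 = a_1/‖a_1‖ = (1, 2, -1, -1)/2.6458 = (0.3780, 0.7559, -0.3780, -0.3780).
r_{12} = q_1·a_2 = 1.5119.
u_2 = a_2 − 1.5119·q_1 = (2.4286, -4.1429, -2.4286, -3.4286).
‖u_2‖ = 6.3808, so q_2 = (0.3806, -0.6493, -0.3806, -0.5373).
Qᵀb = (-2.2678, -1.0299).
Back-substitute: x_2 = -1.0299/6.3808 = -0.1614.
x_1 = (-2.2678 − 1.5119·(-0.1614))/2.6458 = -0.7649.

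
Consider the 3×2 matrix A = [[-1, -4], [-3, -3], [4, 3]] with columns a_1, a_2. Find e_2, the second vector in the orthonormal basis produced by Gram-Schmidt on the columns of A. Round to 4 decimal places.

a_1 = (-1, -3, 4); ‖a_1‖ = 5.0990, so e_1 = (-0.1961, -0.5883, 0.7845).
e_1·a_2 = (-0.1961)·(-4) + (-0.5883)·(-3) + 0.7845·3 = 4.9029.
u_2 = a_2 − 4.9029·e_1 = (-3.0385, -0.1154, -0.8462).
‖u_2‖ = 3.1562, so e_2 = (-0.9627, -0.0366, -0.2681).

e_2 = (-0.9627, -0.0366, -0.2681)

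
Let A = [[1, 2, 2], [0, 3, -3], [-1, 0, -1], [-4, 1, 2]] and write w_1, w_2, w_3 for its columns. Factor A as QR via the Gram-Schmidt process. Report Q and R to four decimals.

Q = [[0.2357, 0.5688, 0.7125], [0.0000, 0.8082, -0.5619], [-0.2357, -0.0299, -0.3298], [-0.9428, 0.1497, 0.2606]], R = [[4.2426, -0.4714, -1.1785], [0.0000, 3.7118, -0.9579], [0.0000, 0.0000, 3.9615]]

w_1 = (1, 0, -1, -4); ‖w_1‖ = 4.2426, so q_1 = (0.2357, 0.0000, -0.2357, -0.9428).
q_1·w_2 = 0.2357·2 + 0.0000·3 + (-0.2357)·0 + (-0.9428)·1 = -0.4714.
u_2 = w_2 + 0.4714·q_1 = (2.1111, 3.0000, -0.1111, 0.5556).
‖u_2‖ = 3.7118, so q_2 = (0.5688, 0.8082, -0.0299, 0.1497).
q_1·w_3 = 0.2357·2 + 0.0000·(-3) + (-0.2357)·(-1) + (-0.9428)·2 = -1.1785; q_2·w_3 = 0.5688·2 + 0.8082·(-3) + (-0.0299)·(-1) + 0.1497·2 = -0.9579.
u_3 = w_3 + 1.1785·q_1 + 0.9579·q_2 = (2.8226, -2.2258, -1.3065, 1.0323).
‖u_3‖ = 3.9615, so q_3 = (0.7125, -0.5619, -0.3298, 0.2606).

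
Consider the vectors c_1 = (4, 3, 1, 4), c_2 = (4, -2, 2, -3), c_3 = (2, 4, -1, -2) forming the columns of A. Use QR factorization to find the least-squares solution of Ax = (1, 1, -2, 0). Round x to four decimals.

c_1 = (4, 3, 1, 4); ‖c_1‖ = 6.4807, so q_1 = (0.6172, 0.4629, 0.1543, 0.6172).
q_1·c_2 = 0.6172·4 + 0.4629·(-2) + 0.1543·2 + 0.6172·(-3) = 0.0000.
u_2 = c_2 − 0.0000·q_1 = (4.0000, -2.0000, 2.0000, -3.0000).
‖u_2‖ = 5.7446, so q_2 = (0.6963, -0.3482, 0.3482, -0.5222).
q_1·c_3 = 0.6172·2 + 0.4629·4 + 0.1543·(-1) + 0.6172·(-2) = 1.6973; q_2·c_3 = 0.6963·2 + (-0.3482)·4 + 0.3482·(-1) + (-0.5222)·(-2) = 0.6963.
u_3 = c_3 − 1.6973·q_1 − 0.6963·q_2 = (0.4675, 3.4567, -1.5043, -2.6840).
‖u_3‖ = 4.6513, so q_3 = (0.1005, 0.7432, -0.3234, -0.5770).
Qᵀb = (0.7715, -0.3482, 1.4905).
Back-substitute: x_3 = 1.4905/4.6513 = 0.3205.
x_2 = (-0.3482 − 0.6963·0.3205)/5.7446 = -0.0994.
x_1 = (0.7715 − 0.0000·(-0.0994) − 1.6973·0.3205)/6.4807 = 0.0351.

x = (0.0351, -0.0994, 0.3205)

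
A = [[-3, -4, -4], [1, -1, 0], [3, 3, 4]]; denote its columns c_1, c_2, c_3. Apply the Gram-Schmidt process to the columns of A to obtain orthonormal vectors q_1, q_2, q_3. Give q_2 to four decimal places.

c_1 = (-3, 1, 3); ‖c_1‖ = 4.3589, so q_1 = (-0.6882, 0.2294, 0.6882).
q_1·c_2 = (-0.6882)·(-4) + 0.2294·(-1) + 0.6882·3 = 4.5883.
u_2 = c_2 − 4.5883·q_1 = (-0.8421, -2.0526, -0.1579).
‖u_2‖ = 2.2243, so q_2 = (-0.3786, -0.9228, -0.0710).

q_2 = (-0.3786, -0.9228, -0.0710)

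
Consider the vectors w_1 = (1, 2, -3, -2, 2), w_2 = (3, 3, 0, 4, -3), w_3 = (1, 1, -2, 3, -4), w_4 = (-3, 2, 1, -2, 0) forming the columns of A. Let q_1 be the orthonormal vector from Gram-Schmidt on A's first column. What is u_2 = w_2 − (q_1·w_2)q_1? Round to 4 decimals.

q_1 = w_1/‖w_1‖ = (1, 2, -3, -2, 2)/4.6904 = (0.2132, 0.4264, -0.6396, -0.4264, 0.4264).
r_{12} = q_1·w_2 = -1.0660.
u_2 = w_2 + 1.0660·q_1 = (3.2273, 3.4545, -0.6818, 3.5455, -2.5455).

u_2 = (3.2273, 3.4545, -0.6818, 3.5455, -2.5455)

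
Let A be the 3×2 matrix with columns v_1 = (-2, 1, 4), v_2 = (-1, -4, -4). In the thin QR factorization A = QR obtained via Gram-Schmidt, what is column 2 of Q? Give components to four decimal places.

v_1 = (-2, 1, 4); ‖v_1‖ = 4.5826, so e_1 = (-0.4364, 0.2182, 0.8729).
e_1·v_2 = (-0.4364)·(-1) + 0.2182·(-4) + 0.8729·(-4) = -3.9279.
u_2 = v_2 + 3.9279·e_1 = (-2.7143, -3.1429, -0.5714).
‖u_2‖ = 4.1918, so e_2 = (-0.6475, -0.7498, -0.1363).

e_2 = (-0.6475, -0.7498, -0.1363)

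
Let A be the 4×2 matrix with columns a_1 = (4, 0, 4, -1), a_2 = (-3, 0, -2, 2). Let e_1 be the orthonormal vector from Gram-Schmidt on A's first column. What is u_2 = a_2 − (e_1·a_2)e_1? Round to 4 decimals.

a_1 = (4, 0, 4, -1); ‖a_1‖ = 5.7446, so e_1 = (0.6963, 0.0000, 0.6963, -0.1741).
e_1·a_2 = 0.6963·(-3) + 0.0000·0 + 0.6963·(-2) + (-0.1741)·2 = -3.8297.
u_2 = a_2 + 3.8297·e_1 = (-0.3333, 0.0000, 0.6667, 1.3333).

u_2 = (-0.3333, 0.0000, 0.6667, 1.3333)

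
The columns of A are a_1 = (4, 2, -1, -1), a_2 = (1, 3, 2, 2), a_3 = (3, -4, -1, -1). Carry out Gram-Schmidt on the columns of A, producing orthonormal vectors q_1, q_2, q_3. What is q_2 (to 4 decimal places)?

a_1 = (4, 2, -1, -1); ‖a_1‖ = 4.6904, so q_1 = (0.8528, 0.4264, -0.2132, -0.2132).
q_1·a_2 = 0.8528·1 + 0.4264·3 + (-0.2132)·2 + (-0.2132)·2 = 1.2792.
u_2 = a_2 − 1.2792·q_1 = (-0.0909, 2.4545, 2.2727, 2.2727).
‖u_2‖ = 4.0452, so q_2 = (-0.0225, 0.6068, 0.5618, 0.5618).

q_2 = (-0.0225, 0.6068, 0.5618, 0.5618)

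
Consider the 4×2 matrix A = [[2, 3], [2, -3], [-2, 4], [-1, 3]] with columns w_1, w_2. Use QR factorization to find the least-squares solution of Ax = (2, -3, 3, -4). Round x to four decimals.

x = (-0.0160, 0.3447)

e_1 = w_1/‖w_1‖ = (2, 2, -2, -1)/3.6056 = (0.5547, 0.5547, -0.5547, -0.2774).
r_{12} = e_1·w_2 = -3.0509.
u_2 = w_2 + 3.0509·e_1 = (4.6923, -1.3077, 2.3077, 2.1538).
‖u_2‖ = 5.8045, so e_2 = (0.8084, -0.2253, 0.3976, 0.3711).
Qᵀb = (-1.1094, 2.0011).
Back-substitute: x_2 = 2.0011/5.8045 = 0.3447.
x_1 = (-1.1094 + 3.0509·0.3447)/3.6056 = -0.0160.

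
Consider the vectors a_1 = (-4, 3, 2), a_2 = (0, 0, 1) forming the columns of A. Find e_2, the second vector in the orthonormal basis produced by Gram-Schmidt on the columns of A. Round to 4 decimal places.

a_1 = (-4, 3, 2); ‖a_1‖ = 5.3852, so e_1 = (-0.7428, 0.5571, 0.3714).
e_1·a_2 = (-0.7428)·0 + 0.5571·0 + 0.3714·1 = 0.3714.
u_2 = a_2 − 0.3714·e_1 = (0.2759, -0.2069, 0.8621).
‖u_2‖ = 0.9285, so e_2 = (0.2971, -0.2228, 0.9285).

e_2 = (0.2971, -0.2228, 0.9285)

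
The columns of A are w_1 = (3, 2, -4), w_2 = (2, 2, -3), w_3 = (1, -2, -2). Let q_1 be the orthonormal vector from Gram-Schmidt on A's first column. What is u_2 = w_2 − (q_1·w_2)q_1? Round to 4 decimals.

w_1 = (3, 2, -4); ‖w_1‖ = 5.3852, so q_1 = (0.5571, 0.3714, -0.7428).
q_1·w_2 = 0.5571·2 + 0.3714·2 + (-0.7428)·(-3) = 4.0853.
u_2 = w_2 − 4.0853·q_1 = (-0.2759, 0.4828, 0.0345).

u_2 = (-0.2759, 0.4828, 0.0345)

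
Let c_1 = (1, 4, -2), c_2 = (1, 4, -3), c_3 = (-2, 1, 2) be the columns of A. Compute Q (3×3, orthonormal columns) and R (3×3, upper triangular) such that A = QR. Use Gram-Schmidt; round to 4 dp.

c_1 = (1, 4, -2); ‖c_1‖ = 4.5826, so q_1 = (0.2182, 0.8729, -0.4364).
q_1·c_2 = 0.2182·1 + 0.8729·4 + (-0.4364)·(-3) = 5.0190.
u_2 = c_2 − 5.0190·q_1 = (-0.0952, -0.3810, -0.8095).
‖u_2‖ = 0.8997, so q_2 = (-0.1059, -0.4234, -0.8997).
q_1·c_3 = 0.2182·(-2) + 0.8729·1 + (-0.4364)·2 = -0.4364; q_2·c_3 = (-0.1059)·(-2) + (-0.4234)·1 + (-0.8997)·2 = -2.0112.
u_3 = c_3 + 0.4364·q_1 + 2.0112·q_2 = (-2.1176, 0.5294, 0.0000).
‖u_3‖ = 2.1828, so q_3 = (-0.9701, 0.2425, 0.0000).

Q = [[0.2182, -0.1059, -0.9701], [0.8729, -0.4234, 0.2425], [-0.4364, -0.8997, 0.0000]], R = [[4.5826, 5.0190, -0.4364], [0.0000, 0.8997, -2.0112], [0.0000, 0.0000, 2.1828]]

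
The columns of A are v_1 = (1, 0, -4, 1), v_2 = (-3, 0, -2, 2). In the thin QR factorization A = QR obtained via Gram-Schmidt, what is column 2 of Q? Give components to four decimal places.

v_1 = (1, 0, -4, 1); ‖v_1‖ = 4.2426, so q_1 = (0.2357, 0.0000, -0.9428, 0.2357).
q_1·v_2 = 0.2357·(-3) + 0.0000·0 + (-0.9428)·(-2) + 0.2357·2 = 1.6499.
u_2 = v_2 − 1.6499·q_1 = (-3.3889, 0.0000, -0.4444, 1.6111).
‖u_2‖ = 3.7786, so q_2 = (-0.8969, 0.0000, -0.1176, 0.4264).

q_2 = (-0.8969, 0.0000, -0.1176, 0.4264)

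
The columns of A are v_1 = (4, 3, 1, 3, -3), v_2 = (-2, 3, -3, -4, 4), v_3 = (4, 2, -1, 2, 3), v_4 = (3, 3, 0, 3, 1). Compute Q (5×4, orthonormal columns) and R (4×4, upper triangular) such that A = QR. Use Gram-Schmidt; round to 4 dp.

Q = [[0.6030, 0.0585, 0.4918, -0.6093], [0.4523, 0.7678, -0.2571, 0.3463], [0.1508, -0.3876, -0.0963, 0.2360], [0.4523, -0.3583, 0.3715, 0.6285], [-0.4523, 0.3583, 0.7380, 0.2411]], R = [[6.6332, -3.9196, 2.7136, 4.0704], [0.0000, 6.2158, 2.5156, 1.7624], [0.0000, 0.0000, 4.5065, 2.5566], [0.0000, 0.0000, 0.0000, 1.3378]]

v_1 = (4, 3, 1, 3, -3); ‖v_1‖ = 6.6332, so q_1 = (0.6030, 0.4523, 0.1508, 0.4523, -0.4523).
q_1·v_2 = 0.6030·(-2) + 0.4523·3 + 0.1508·(-3) + 0.4523·(-4) + (-0.4523)·4 = -3.9196.
u_2 = v_2 + 3.9196·q_1 = (0.3636, 4.7727, -2.4091, -2.2273, 2.2273).
‖u_2‖ = 6.2158, so q_2 = (0.0585, 0.7678, -0.3876, -0.3583, 0.3583).
q_1·v_3 = 0.6030·4 + 0.4523·2 + 0.1508·(-1) + 0.4523·2 + (-0.4523)·3 = 2.7136; q_2·v_3 = 0.0585·4 + 0.7678·2 + (-0.3876)·(-1) + (-0.3583)·2 + 0.3583·3 = 2.5156.
u_3 = v_3 − 2.7136·q_1 − 2.5156·q_2 = (2.2165, -1.1588, -0.4341, 1.6741, 3.3259).
‖u_3‖ = 4.5065, so q_3 = (0.4918, -0.2571, -0.0963, 0.3715, 0.7380).
q_1·v_4 = 0.6030·3 + 0.4523·3 + 0.1508·0 + 0.4523·3 + (-0.4523)·1 = 4.0704; q_2·v_4 = 0.0585·3 + 0.7678·3 + (-0.3876)·0 + (-0.3583)·3 + 0.3583·1 = 1.7624; q_3·v_4 = 0.4918·3 + (-0.2571)·3 + (-0.0963)·0 + 0.3715·3 + 0.7380·1 = 2.5566.
u_4 = v_4 − 4.0704·q_1 − 1.7624·q_2 − 2.5566·q_3 = (-0.8151, 0.4633, 0.3157, 0.8408, 0.3226).
‖u_4‖ = 1.3378, so q_4 = (-0.6093, 0.3463, 0.2360, 0.6285, 0.2411).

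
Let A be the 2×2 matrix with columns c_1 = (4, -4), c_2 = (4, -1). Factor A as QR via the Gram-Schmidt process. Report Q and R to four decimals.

c_1 = (4, -4); ‖c_1‖ = 5.6569, so q_1 = (0.7071, -0.7071).
q_1·c_2 = 0.7071·4 + (-0.7071)·(-1) = 3.5355.
u_2 = c_2 − 3.5355·q_1 = (1.5000, 1.5000).
‖u_2‖ = 2.1213, so q_2 = (0.7071, 0.7071).

Q = [[0.7071, 0.7071], [-0.7071, 0.7071]], R = [[5.6569, 3.5355], [0.0000, 2.1213]]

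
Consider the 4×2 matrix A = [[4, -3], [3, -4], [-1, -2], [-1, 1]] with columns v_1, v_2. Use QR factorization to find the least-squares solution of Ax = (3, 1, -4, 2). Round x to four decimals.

x = (1.5694, 1.1032)

v_1 = (4, 3, -1, -1); ‖v_1‖ = 5.1962, so q_1 = (0.7698, 0.5774, -0.1925, -0.1925).
q_1·v_2 = 0.7698·(-3) + 0.5774·(-4) + (-0.1925)·(-2) + (-0.1925)·1 = -4.4264.
u_2 = v_2 + 4.4264·q_1 = (0.4074, -1.4444, -2.8519, 0.1481).
‖u_2‖ = 3.2261, so q_2 = (0.1263, -0.4477, -0.8840, 0.0459).
Qᵀb = (3.2717, 3.5590).
Back-substitute: x_2 = 3.5590/3.2261 = 1.1032.
x_1 = (3.2717 + 4.4264·1.1032)/5.1962 = 1.5694.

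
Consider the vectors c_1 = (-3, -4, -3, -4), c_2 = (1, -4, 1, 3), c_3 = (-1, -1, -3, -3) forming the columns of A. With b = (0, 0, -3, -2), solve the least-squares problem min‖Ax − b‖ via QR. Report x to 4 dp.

x = (-0.5015, 0.1336, 1.5122)

c_1 = (-3, -4, -3, -4); ‖c_1‖ = 7.0711, so q_1 = (-0.4243, -0.5657, -0.4243, -0.5657).
q_1·c_2 = (-0.4243)·1 + (-0.5657)·(-4) + (-0.4243)·1 + (-0.5657)·3 = -0.2828.
u_2 = c_2 + 0.2828·q_1 = (0.8800, -4.1600, 0.8800, 2.8400).
‖u_2‖ = 5.1884, so q_2 = (0.1696, -0.8018, 0.1696, 0.5474).
q_1·c_3 = (-0.4243)·(-1) + (-0.5657)·(-1) + (-0.4243)·(-3) + (-0.5657)·(-3) = 3.9598; q_2·c_3 = 0.1696·(-1) + (-0.8018)·(-1) + 0.1696·(-3) + 0.5474·(-3) = -1.5188.
u_3 = c_3 − 3.9598·q_1 + 1.5188·q_2 = (0.9376, 0.0223, -1.0624, 0.0713).
‖u_3‖ = 1.4189, so q_3 = (0.6608, 0.0157, -0.7487, 0.0503).
Qᵀb = (2.4042, -1.6036, 2.1457).
Back-substitute: x_3 = 2.1457/1.4189 = 1.5122.
x_2 = (-1.6036 + 1.5188·1.5122)/5.1884 = 0.1336.
x_1 = (2.4042 + 0.2828·0.1336 − 3.9598·1.5122)/7.0711 = -0.5015.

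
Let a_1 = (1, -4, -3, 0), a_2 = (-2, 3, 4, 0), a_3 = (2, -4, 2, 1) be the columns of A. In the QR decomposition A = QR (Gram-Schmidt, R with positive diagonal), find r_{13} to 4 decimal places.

r_{13} = 2.3534

a_1 = (1, -4, -3, 0); ‖a_1‖ = 5.0990, so q_1 = (0.1961, -0.7845, -0.5883, 0.0000).
r_{13} = q_1·a_3 = 2.3534.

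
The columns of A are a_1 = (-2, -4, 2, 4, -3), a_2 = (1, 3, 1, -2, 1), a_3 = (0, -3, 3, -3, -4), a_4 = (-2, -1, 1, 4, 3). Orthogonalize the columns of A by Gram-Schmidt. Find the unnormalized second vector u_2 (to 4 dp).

a_1 = (-2, -4, 2, 4, -3); ‖a_1‖ = 7.0000, so q_1 = (-0.2857, -0.5714, 0.2857, 0.5714, -0.4286).
q_1·a_2 = (-0.2857)·1 + (-0.5714)·3 + 0.2857·1 + 0.5714·(-2) + (-0.4286)·1 = -3.2857.
u_2 = a_2 + 3.2857·q_1 = (0.0612, 1.1224, 1.9388, -0.1224, -0.4082).

u_2 = (0.0612, 1.1224, 1.9388, -0.1224, -0.4082)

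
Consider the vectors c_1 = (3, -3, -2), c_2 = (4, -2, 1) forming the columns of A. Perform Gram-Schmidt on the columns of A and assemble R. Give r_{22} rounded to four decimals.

r_{22} = 3.0600

c_1 = (3, -3, -2); ‖c_1‖ = 4.6904, so q_1 = (0.6396, -0.6396, -0.4264).
q_1·c_2 = 0.6396·4 + (-0.6396)·(-2) + (-0.4264)·1 = 3.4112.
u_2 = c_2 − 3.4112·q_1 = (1.8182, 0.1818, 2.4545).
r_{22} = ‖u_2‖ = 3.0600.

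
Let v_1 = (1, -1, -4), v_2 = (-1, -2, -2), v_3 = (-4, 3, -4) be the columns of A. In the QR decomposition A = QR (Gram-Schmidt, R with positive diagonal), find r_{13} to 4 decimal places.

v_1 = (1, -1, -4); ‖v_1‖ = 4.2426, so q_1 = (0.2357, -0.2357, -0.9428).
r_{13} = q_1·v_3 = 2.1213.

r_{13} = 2.1213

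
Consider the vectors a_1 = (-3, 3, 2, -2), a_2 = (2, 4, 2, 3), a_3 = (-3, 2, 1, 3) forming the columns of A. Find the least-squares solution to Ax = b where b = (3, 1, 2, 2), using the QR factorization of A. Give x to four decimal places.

a_1 = (-3, 3, 2, -2); ‖a_1‖ = 5.0990, so e_1 = (-0.5883, 0.5883, 0.3922, -0.3922).
e_1·a_2 = (-0.5883)·2 + 0.5883·4 + 0.3922·2 + (-0.3922)·3 = 0.7845.
u_2 = a_2 − 0.7845·e_1 = (2.4615, 3.5385, 1.6923, 3.3077).
‖u_2‖ = 5.6907, so e_2 = (0.4326, 0.6218, 0.2974, 0.5812).
e_1·a_3 = (-0.5883)·(-3) + 0.5883·2 + 0.3922·1 + (-0.3922)·3 = 2.1573; e_2·a_3 = 0.4326·(-3) + 0.6218·2 + 0.2974·1 + 0.5812·3 = 1.9870.
u_3 = a_3 − 2.1573·e_1 − 1.9870·e_2 = (-2.5903, -0.5048, -0.4371, 2.6912).
‖u_3‖ = 3.7945, so e_3 = (-0.6826, -0.1330, -0.1152, 0.7092).
Qᵀb = (-1.1767, 3.6767, -0.9928).
Back-substitute: x_3 = -0.9928/3.7945 = -0.2617.
x_2 = (3.6767 − 1.9870·(-0.2617))/5.6907 = 0.7374.
x_1 = (-1.1767 − 0.7845·0.7374 − 2.1573·(-0.2617))/5.0990 = -0.2335.

x = (-0.2335, 0.7374, -0.2617)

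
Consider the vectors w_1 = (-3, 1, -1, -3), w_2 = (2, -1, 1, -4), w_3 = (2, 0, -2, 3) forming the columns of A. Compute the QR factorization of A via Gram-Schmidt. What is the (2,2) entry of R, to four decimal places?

r_{22} = 4.6043

w_1 = (-3, 1, -1, -3); ‖w_1‖ = 4.4721, so e_1 = (-0.6708, 0.2236, -0.2236, -0.6708).
e_1·w_2 = (-0.6708)·2 + 0.2236·(-1) + (-0.2236)·1 + (-0.6708)·(-4) = 0.8944.
u_2 = w_2 − 0.8944·e_1 = (2.6000, -1.2000, 1.2000, -3.4000).
r_{22} = ‖u_2‖ = 4.6043.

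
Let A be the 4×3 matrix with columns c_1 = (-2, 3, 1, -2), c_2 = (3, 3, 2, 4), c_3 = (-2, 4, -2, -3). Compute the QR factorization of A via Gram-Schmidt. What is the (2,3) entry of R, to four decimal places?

c_1 = (-2, 3, 1, -2); ‖c_1‖ = 4.2426, so q_1 = (-0.4714, 0.7071, 0.2357, -0.4714).
q_1·c_2 = (-0.4714)·3 + 0.7071·3 + 0.2357·2 + (-0.4714)·4 = -0.7071.
u_2 = c_2 + 0.7071·q_1 = (2.6667, 3.5000, 2.1667, 3.6667).
‖u_2‖ = 6.1237, so q_2 = (0.4355, 0.5715, 0.3538, 0.5988).
r_{23} = q_2·c_3 = -1.0887.

r_{23} = -1.0887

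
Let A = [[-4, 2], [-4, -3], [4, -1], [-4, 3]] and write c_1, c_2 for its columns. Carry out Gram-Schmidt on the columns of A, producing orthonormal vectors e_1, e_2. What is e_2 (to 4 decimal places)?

e_2 = (0.2744, -0.8232, -0.0549, 0.4939)

c_1 = (-4, -4, 4, -4); ‖c_1‖ = 8.0000, so e_1 = (-0.5000, -0.5000, 0.5000, -0.5000).
e_1·c_2 = (-0.5000)·2 + (-0.5000)·(-3) + 0.5000·(-1) + (-0.5000)·3 = -1.5000.
u_2 = c_2 + 1.5000·e_1 = (1.2500, -3.7500, -0.2500, 2.2500).
‖u_2‖ = 4.5552, so e_2 = (0.2744, -0.8232, -0.0549, 0.4939).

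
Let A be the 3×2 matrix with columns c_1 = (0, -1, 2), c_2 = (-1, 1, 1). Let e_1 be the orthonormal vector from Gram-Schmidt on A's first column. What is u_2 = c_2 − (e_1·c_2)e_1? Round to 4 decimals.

e_1 = c_1/‖c_1‖ = (0, -1, 2)/2.2361 = (0.0000, -0.4472, 0.8944).
r_{12} = e_1·c_2 = 0.4472.
u_2 = c_2 − 0.4472·e_1 = (-1.0000, 1.2000, 0.6000).

u_2 = (-1.0000, 1.2000, 0.6000)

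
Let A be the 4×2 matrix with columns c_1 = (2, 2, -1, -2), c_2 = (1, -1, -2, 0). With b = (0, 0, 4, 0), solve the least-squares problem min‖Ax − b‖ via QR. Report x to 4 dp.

c_1 = (2, 2, -1, -2); ‖c_1‖ = 3.6056, so e_1 = (0.5547, 0.5547, -0.2774, -0.5547).
e_1·c_2 = 0.5547·1 + 0.5547·(-1) + (-0.2774)·(-2) + (-0.5547)·0 = 0.5547.
u_2 = c_2 − 0.5547·e_1 = (0.6923, -1.3077, -1.8462, 0.3077).
‖u_2‖ = 2.3859, so e_2 = (0.2902, -0.5481, -0.7738, 0.1290).
Qᵀb = (-1.1094, -3.0952).
Back-substitute: x_2 = -3.0952/2.3859 = -1.2973.
x_1 = (-1.1094 − 0.5547·(-1.2973))/3.6056 = -0.1081.

x = (-0.1081, -1.2973)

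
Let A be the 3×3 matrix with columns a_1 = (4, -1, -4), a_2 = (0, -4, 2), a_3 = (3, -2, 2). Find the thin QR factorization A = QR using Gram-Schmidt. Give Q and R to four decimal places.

Q = [[0.6963, 0.1098, 0.7093], [-0.1741, -0.9329, 0.3152], [-0.6963, 0.3430, 0.6305]], R = [[5.7446, -0.6963, 1.0445], [0.0000, 4.4176, 2.8810], [0.0000, 0.0000, 2.7584]]

a_1 = (4, -1, -4); ‖a_1‖ = 5.7446, so q_1 = (0.6963, -0.1741, -0.6963).
q_1·a_2 = 0.6963·0 + (-0.1741)·(-4) + (-0.6963)·2 = -0.6963.
u_2 = a_2 + 0.6963·q_1 = (0.4848, -4.1212, 1.5152).
‖u_2‖ = 4.4176, so q_2 = (0.1098, -0.9329, 0.3430).
q_1·a_3 = 0.6963·3 + (-0.1741)·(-2) + (-0.6963)·2 = 1.0445; q_2·a_3 = 0.1098·3 + (-0.9329)·(-2) + 0.3430·2 = 2.8810.
u_3 = a_3 − 1.0445·q_1 − 2.8810·q_2 = (1.9565, 0.8696, 1.7391).
‖u_3‖ = 2.7584, so q_3 = (0.7093, 0.3152, 0.6305).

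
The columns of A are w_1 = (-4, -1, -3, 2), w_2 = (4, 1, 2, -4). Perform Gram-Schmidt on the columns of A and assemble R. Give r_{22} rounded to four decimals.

r_{22} = 2.2286

w_1 = (-4, -1, -3, 2); ‖w_1‖ = 5.4772, so q_1 = (-0.7303, -0.1826, -0.5477, 0.3651).
q_1·w_2 = (-0.7303)·4 + (-0.1826)·1 + (-0.5477)·2 + 0.3651·(-4) = -5.6598.
u_2 = w_2 + 5.6598·q_1 = (-0.1333, -0.0333, -1.1000, -1.9333).
r_{22} = ‖u_2‖ = 2.2286.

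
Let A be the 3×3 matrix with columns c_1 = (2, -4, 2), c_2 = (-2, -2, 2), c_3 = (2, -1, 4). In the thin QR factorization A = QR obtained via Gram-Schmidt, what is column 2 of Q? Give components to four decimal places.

c_1 = (2, -4, 2); ‖c_1‖ = 4.8990, so q_1 = (0.4082, -0.8165, 0.4082).
q_1·c_2 = 0.4082·(-2) + (-0.8165)·(-2) + 0.4082·2 = 1.6330.
u_2 = c_2 − 1.6330·q_1 = (-2.6667, -0.6667, 1.3333).
‖u_2‖ = 3.0551, so q_2 = (-0.8729, -0.2182, 0.4364).

q_2 = (-0.8729, -0.2182, 0.4364)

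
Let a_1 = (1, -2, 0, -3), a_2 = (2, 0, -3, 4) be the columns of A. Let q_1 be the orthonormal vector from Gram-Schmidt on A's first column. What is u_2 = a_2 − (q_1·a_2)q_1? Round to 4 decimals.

u_2 = (2.7143, -1.4286, -3.0000, 1.8571)

a_1 = (1, -2, 0, -3); ‖a_1‖ = 3.7417, so q_1 = (0.2673, -0.5345, 0.0000, -0.8018).
q_1·a_2 = 0.2673·2 + (-0.5345)·0 + 0.0000·(-3) + (-0.8018)·4 = -2.6726.
u_2 = a_2 + 2.6726·q_1 = (2.7143, -1.4286, -3.0000, 1.8571).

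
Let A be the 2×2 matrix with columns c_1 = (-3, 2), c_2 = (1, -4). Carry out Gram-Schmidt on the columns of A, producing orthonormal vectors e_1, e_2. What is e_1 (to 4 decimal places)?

e_1 = (-0.8321, 0.5547)

c_1 = (-3, 2); ‖c_1‖ = 3.6056, so e_1 = (-0.8321, 0.5547).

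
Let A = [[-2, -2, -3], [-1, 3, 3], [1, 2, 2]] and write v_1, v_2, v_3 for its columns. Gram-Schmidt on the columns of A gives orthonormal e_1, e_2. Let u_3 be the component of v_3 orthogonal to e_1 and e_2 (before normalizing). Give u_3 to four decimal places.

e_1 = v_1/‖v_1‖ = (-2, -1, 1)/2.4495 = (-0.8165, -0.4082, 0.4082).
r_{12} = e_1·v_2 = 1.2247.
u_2 = v_2 − 1.2247·e_1 = (-1.0000, 3.5000, 1.5000).
‖u_2‖ = 3.9370, so e_2 = (-0.2540, 0.8890, 0.3810).
r_{13} = e_1·v_3 = 2.0412; r_{23} = e_2·v_3 = 4.1910.
u_3 = v_3 − 2.0412·e_1 − 4.1910·e_2 = (-0.2688, 0.1075, -0.4301).

u_3 = (-0.2688, 0.1075, -0.4301)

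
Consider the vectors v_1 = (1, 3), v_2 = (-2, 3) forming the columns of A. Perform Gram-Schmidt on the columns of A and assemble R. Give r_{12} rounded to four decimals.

r_{12} = 2.2136

v_1 = (1, 3); ‖v_1‖ = 3.1623, so e_1 = (0.3162, 0.9487).
r_{12} = e_1·v_2 = 2.2136.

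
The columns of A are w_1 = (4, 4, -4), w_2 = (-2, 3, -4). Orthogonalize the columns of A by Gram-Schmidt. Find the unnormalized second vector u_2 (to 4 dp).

u_2 = (-3.6667, 1.3333, -2.3333)

w_1 = (4, 4, -4); ‖w_1‖ = 6.9282, so e_1 = (0.5774, 0.5774, -0.5774).
e_1·w_2 = 0.5774·(-2) + 0.5774·3 + (-0.5774)·(-4) = 2.8868.
u_2 = w_2 − 2.8868·e_1 = (-3.6667, 1.3333, -2.3333).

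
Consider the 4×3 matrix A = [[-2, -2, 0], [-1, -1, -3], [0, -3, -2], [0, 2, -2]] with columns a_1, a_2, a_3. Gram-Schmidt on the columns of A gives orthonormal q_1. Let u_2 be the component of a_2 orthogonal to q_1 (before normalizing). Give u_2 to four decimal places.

u_2 = (0.0000, 0.0000, -3.0000, 2.0000)

a_1 = (-2, -1, 0, 0); ‖a_1‖ = 2.2361, so q_1 = (-0.8944, -0.4472, 0.0000, 0.0000).
q_1·a_2 = (-0.8944)·(-2) + (-0.4472)·(-1) + 0.0000·(-3) + 0.0000·2 = 2.2361.
u_2 = a_2 − 2.2361·q_1 = (0.0000, 0.0000, -3.0000, 2.0000).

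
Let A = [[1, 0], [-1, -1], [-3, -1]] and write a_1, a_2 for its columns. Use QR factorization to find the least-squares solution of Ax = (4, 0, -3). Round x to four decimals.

x = (2.3333, -3.1667)

q_1 = a_1/‖a_1‖ = (1, -1, -3)/3.3166 = (0.3015, -0.3015, -0.9045).
r_{12} = q_1·a_2 = 1.2060.
u_2 = a_2 − 1.2060·q_1 = (-0.3636, -0.6364, 0.0909).
‖u_2‖ = 0.7385, so q_2 = (-0.4924, -0.8616, 0.1231).
Qᵀb = (3.9196, -2.3387).
Back-substitute: x_2 = -2.3387/0.7385 = -3.1667.
x_1 = (3.9196 − 1.2060·(-3.1667))/3.3166 = 2.3333.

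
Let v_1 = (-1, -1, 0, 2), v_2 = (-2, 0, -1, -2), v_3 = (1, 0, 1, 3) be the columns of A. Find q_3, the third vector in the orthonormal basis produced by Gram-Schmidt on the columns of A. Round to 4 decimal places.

v_1 = (-1, -1, 0, 2); ‖v_1‖ = 2.4495, so q_1 = (-0.4082, -0.4082, 0.0000, 0.8165).
q_1·v_2 = (-0.4082)·(-2) + (-0.4082)·0 + 0.0000·(-1) + 0.8165·(-2) = -0.8165.
u_2 = v_2 + 0.8165·q_1 = (-2.3333, -0.3333, -1.0000, -1.3333).
‖u_2‖ = 2.8868, so q_2 = (-0.8083, -0.1155, -0.3464, -0.4619).
q_1·v_3 = (-0.4082)·1 + (-0.4082)·0 + 0.0000·1 + 0.8165·3 = 2.0412; q_2·v_3 = (-0.8083)·1 + (-0.1155)·0 + (-0.3464)·1 + (-0.4619)·3 = -2.5403.
u_3 = v_3 − 2.0412·q_1 + 2.5403·q_2 = (-0.2200, 0.5400, 0.1200, 0.1600).
‖u_3‖ = 0.6164, so q_3 = (-0.3569, 0.8760, 0.1947, 0.2596).

q_3 = (-0.3569, 0.8760, 0.1947, 0.2596)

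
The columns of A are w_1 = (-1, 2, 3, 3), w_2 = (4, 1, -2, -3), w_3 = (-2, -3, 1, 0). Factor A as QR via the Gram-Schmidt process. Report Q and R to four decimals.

w_1 = (-1, 2, 3, 3); ‖w_1‖ = 4.7958, so e_1 = (-0.2085, 0.4170, 0.6255, 0.6255).
e_1·w_2 = (-0.2085)·4 + 0.4170·1 + 0.6255·(-2) + 0.6255·(-3) = -3.5447.
u_2 = w_2 + 3.5447·e_1 = (3.2609, 2.4783, 0.2174, -0.7826).
‖u_2‖ = 4.1755, so e_2 = (0.7810, 0.5935, 0.0521, -0.1874).
e_1·w_3 = (-0.2085)·(-2) + 0.4170·(-3) + 0.6255·1 + 0.6255·0 = -0.2085; e_2·w_3 = 0.7810·(-2) + 0.5935·(-3) + 0.0521·1 + (-0.1874)·0 = -3.2904.
u_3 = w_3 + 0.2085·e_1 + 3.2904·e_2 = (0.5262, -0.9601, 1.3017, -0.4863).
‖u_3‖ = 1.7691, so e_3 = (0.2974, -0.5427, 0.7358, -0.2749).

Q = [[-0.2085, 0.7810, 0.2974], [0.4170, 0.5935, -0.5427], [0.6255, 0.0521, 0.7358], [0.6255, -0.1874, -0.2749]], R = [[4.7958, -3.5447, -0.2085], [0.0000, 4.1755, -3.2904], [0.0000, 0.0000, 1.7691]]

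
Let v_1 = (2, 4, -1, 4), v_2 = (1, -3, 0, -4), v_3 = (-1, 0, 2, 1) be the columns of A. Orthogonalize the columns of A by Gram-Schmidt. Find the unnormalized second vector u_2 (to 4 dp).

v_1 = (2, 4, -1, 4); ‖v_1‖ = 6.0828, so e_1 = (0.3288, 0.6576, -0.1644, 0.6576).
e_1·v_2 = 0.3288·1 + 0.6576·(-3) + (-0.1644)·0 + 0.6576·(-4) = -4.2744.
u_2 = v_2 + 4.2744·e_1 = (2.4054, -0.1892, -0.7027, -1.1892).

u_2 = (2.4054, -0.1892, -0.7027, -1.1892)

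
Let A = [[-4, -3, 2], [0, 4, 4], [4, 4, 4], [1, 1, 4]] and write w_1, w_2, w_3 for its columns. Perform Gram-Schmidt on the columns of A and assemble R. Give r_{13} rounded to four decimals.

r_{13} = 2.0889

w_1 = (-4, 0, 4, 1); ‖w_1‖ = 5.7446, so q_1 = (-0.6963, 0.0000, 0.6963, 0.1741).
r_{13} = q_1·w_3 = 2.0889.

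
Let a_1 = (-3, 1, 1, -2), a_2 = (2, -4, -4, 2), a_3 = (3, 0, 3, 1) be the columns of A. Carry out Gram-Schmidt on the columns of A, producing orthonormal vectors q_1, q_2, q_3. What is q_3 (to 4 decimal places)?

q_1 = a_1/‖a_1‖ = (-3, 1, 1, -2)/3.8730 = (-0.7746, 0.2582, 0.2582, -0.5164).
r_{12} = q_1·a_2 = -4.6476.
u_2 = a_2 + 4.6476·q_1 = (-1.6000, -2.8000, -2.8000, -0.4000).
‖u_2‖ = 4.2895, so q_2 = (-0.3730, -0.6528, -0.6528, -0.0933).
r_{13} = q_1·a_3 = -2.0656; r_{23} = q_2·a_3 = -3.1705.
u_3 = a_3 + 2.0656·q_1 + 3.1705·q_2 = (0.2174, -1.5362, 1.4638, -0.3623).
‖u_3‖ = 2.1636, so q_3 = (0.1005, -0.7100, 0.6765, -0.1675).

q_3 = (0.1005, -0.7100, 0.6765, -0.1675)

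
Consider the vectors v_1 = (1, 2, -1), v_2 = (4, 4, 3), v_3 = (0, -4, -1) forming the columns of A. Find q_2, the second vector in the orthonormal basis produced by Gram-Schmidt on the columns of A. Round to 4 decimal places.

v_1 = (1, 2, -1); ‖v_1‖ = 2.4495, so q_1 = (0.4082, 0.8165, -0.4082).
q_1·v_2 = 0.4082·4 + 0.8165·4 + (-0.4082)·3 = 3.6742.
u_2 = v_2 − 3.6742·q_1 = (2.5000, 1.0000, 4.5000).
‖u_2‖ = 5.2440, so q_2 = (0.4767, 0.1907, 0.8581).

q_2 = (0.4767, 0.1907, 0.8581)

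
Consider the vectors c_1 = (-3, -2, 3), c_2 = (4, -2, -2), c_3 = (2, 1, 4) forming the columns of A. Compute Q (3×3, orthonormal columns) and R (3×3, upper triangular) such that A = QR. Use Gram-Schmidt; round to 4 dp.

c_1 = (-3, -2, 3); ‖c_1‖ = 4.6904, so e_1 = (-0.6396, -0.4264, 0.6396).
e_1·c_2 = (-0.6396)·4 + (-0.4264)·(-2) + 0.6396·(-2) = -2.9848.
u_2 = c_2 + 2.9848·e_1 = (2.0909, -3.2727, -0.0909).
‖u_2‖ = 3.8847, so e_2 = (0.5382, -0.8425, -0.0234).
e_1·c_3 = (-0.6396)·2 + (-0.4264)·1 + 0.6396·4 = 0.8528; e_2·c_3 = 0.5382·2 + (-0.8425)·1 + (-0.0234)·4 = 0.1404.
u_3 = c_3 − 0.8528·e_1 − 0.1404·e_2 = (2.4699, 1.4819, 3.4578).
‖u_3‖ = 4.5003, so e_3 = (0.5488, 0.3293, 0.7683).

Q = [[-0.6396, 0.5382, 0.5488], [-0.4264, -0.8425, 0.3293], [0.6396, -0.0234, 0.7683]], R = [[4.6904, -2.9848, 0.8528], [0.0000, 3.8847, 0.1404], [0.0000, 0.0000, 4.5003]]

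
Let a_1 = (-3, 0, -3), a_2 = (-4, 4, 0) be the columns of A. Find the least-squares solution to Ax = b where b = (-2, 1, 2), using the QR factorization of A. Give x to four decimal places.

q_1 = a_1/‖a_1‖ = (-3, 0, -3)/4.2426 = (-0.7071, 0.0000, -0.7071).
r_{12} = q_1·a_2 = 2.8284.
u_2 = a_2 − 2.8284·q_1 = (-2.0000, 4.0000, 2.0000).
‖u_2‖ = 4.8990, so q_2 = (-0.4082, 0.8165, 0.4082).
Qᵀb = (0.0000, 2.4495).
Back-substitute: x_2 = 2.4495/4.8990 = 0.5000.
x_1 = (0.0000 − 2.8284·0.5000)/4.2426 = -0.3333.

x = (-0.3333, 0.5000)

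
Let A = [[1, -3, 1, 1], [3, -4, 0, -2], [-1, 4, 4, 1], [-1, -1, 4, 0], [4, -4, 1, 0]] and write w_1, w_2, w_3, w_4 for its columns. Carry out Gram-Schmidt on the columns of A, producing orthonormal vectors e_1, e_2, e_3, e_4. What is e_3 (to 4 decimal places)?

w_1 = (1, 3, -1, -1, 4); ‖w_1‖ = 5.2915, so e_1 = (0.1890, 0.5669, -0.1890, -0.1890, 0.7559).
e_1·w_2 = 0.1890·(-3) + 0.5669·(-4) + (-0.1890)·4 + (-0.1890)·(-1) + 0.7559·(-4) = -6.4254.
u_2 = w_2 + 6.4254·e_1 = (-1.7857, -0.3571, 2.7857, -2.2143, 0.8571).
‖u_2‖ = 4.0883, so e_2 = (-0.4368, -0.0874, 0.6814, -0.5416, 0.2097).
e_1·w_3 = 0.1890·1 + 0.5669·0 + (-0.1890)·4 + (-0.1890)·4 + 0.7559·1 = -0.5669; e_2·w_3 = (-0.4368)·1 + (-0.0874)·0 + 0.6814·4 + (-0.5416)·4 + 0.2097·1 = 0.3320.
u_3 = w_3 + 0.5669·e_1 − 0.3320·e_2 = (1.2521, 0.3504, 3.6667, 4.0726, 1.3590).
‖u_3‖ = 5.7938, so e_3 = (0.2161, 0.0605, 0.6329, 0.7029, 0.2346).

e_3 = (0.2161, 0.0605, 0.6329, 0.7029, 0.2346)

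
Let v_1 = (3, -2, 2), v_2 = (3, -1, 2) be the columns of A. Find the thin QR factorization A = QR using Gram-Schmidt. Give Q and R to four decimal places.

Q = [[0.7276, 0.4036], [-0.4851, 0.8745], [0.4851, 0.2691]], R = [[4.1231, 3.6380], [0.0000, 0.8745]]

e_1 = v_1/‖v_1‖ = (3, -2, 2)/4.1231 = (0.7276, -0.4851, 0.4851).
r_{12} = e_1·v_2 = 3.6380.
u_2 = v_2 − 3.6380·e_1 = (0.3529, 0.7647, 0.2353).
‖u_2‖ = 0.8745, so e_2 = (0.4036, 0.8745, 0.2691).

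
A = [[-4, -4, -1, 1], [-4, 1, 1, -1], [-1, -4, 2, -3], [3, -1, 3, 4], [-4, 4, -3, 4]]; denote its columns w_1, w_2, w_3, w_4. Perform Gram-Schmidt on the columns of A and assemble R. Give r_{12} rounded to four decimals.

r_{12} = -0.3939

q_1 = w_1/‖w_1‖ = (-4, -4, -1, 3, -4)/7.6158 = (-0.5252, -0.5252, -0.1313, 0.3939, -0.5252).
r_{12} = q_1·w_2 = -0.3939.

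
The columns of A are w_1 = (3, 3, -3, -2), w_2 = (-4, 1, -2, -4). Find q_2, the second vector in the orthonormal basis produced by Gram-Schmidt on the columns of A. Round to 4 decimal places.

w_1 = (3, 3, -3, -2); ‖w_1‖ = 5.5678, so q_1 = (0.5388, 0.5388, -0.5388, -0.3592).
q_1·w_2 = 0.5388·(-4) + 0.5388·1 + (-0.5388)·(-2) + (-0.3592)·(-4) = 0.8980.
u_2 = w_2 − 0.8980·q_1 = (-4.4839, 0.5161, -1.5161, -3.6774).
‖u_2‖ = 6.0161, so q_2 = (-0.7453, 0.0858, -0.2520, -0.6113).

q_2 = (-0.7453, 0.0858, -0.2520, -0.6113)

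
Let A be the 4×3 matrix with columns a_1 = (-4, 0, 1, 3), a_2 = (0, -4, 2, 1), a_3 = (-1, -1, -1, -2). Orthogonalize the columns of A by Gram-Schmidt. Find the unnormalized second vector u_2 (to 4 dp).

u_2 = (0.7692, -4.0000, 1.8077, 0.4231)

a_1 = (-4, 0, 1, 3); ‖a_1‖ = 5.0990, so e_1 = (-0.7845, 0.0000, 0.1961, 0.5883).
e_1·a_2 = (-0.7845)·0 + 0.0000·(-4) + 0.1961·2 + 0.5883·1 = 0.9806.
u_2 = a_2 − 0.9806·e_1 = (0.7692, -4.0000, 1.8077, 0.4231).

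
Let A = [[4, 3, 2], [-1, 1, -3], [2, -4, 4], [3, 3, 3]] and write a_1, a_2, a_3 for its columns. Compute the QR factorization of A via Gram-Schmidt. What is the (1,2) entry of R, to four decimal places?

r_{12} = 2.1909

a_1 = (4, -1, 2, 3); ‖a_1‖ = 5.4772, so q_1 = (0.7303, -0.1826, 0.3651, 0.5477).
r_{12} = q_1·a_2 = 2.1909.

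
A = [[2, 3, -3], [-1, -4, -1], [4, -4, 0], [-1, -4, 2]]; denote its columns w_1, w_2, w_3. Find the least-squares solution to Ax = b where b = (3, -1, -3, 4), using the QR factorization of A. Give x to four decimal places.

w_1 = (2, -1, 4, -1); ‖w_1‖ = 4.6904, so e_1 = (0.4264, -0.2132, 0.8528, -0.2132).
e_1·w_2 = 0.4264·3 + (-0.2132)·(-4) + 0.8528·(-4) + (-0.2132)·(-4) = -0.4264.
u_2 = w_2 + 0.4264·e_1 = (3.1818, -4.0909, -3.6364, -4.0909).
‖u_2‖ = 7.5378, so e_2 = (0.4221, -0.5427, -0.4824, -0.5427).
e_1·w_3 = 0.4264·(-3) + (-0.2132)·(-1) + 0.8528·0 + (-0.2132)·2 = -1.4924; e_2·w_3 = 0.4221·(-3) + (-0.5427)·(-1) + (-0.4824)·0 + (-0.5427)·2 = -1.8091.
u_3 = w_3 + 1.4924·e_1 + 1.8091·e_2 = (-1.6000, -2.3000, 0.4000, 0.7000).
‖u_3‖ = 2.9155, so e_3 = (-0.5488, -0.7889, 0.1372, 0.2401).
Qᵀb = (-1.9188, 1.0854, -0.3087).
Back-substitute: x_3 = -0.3087/2.9155 = -0.1059.
x_2 = (1.0854 + 1.8091·(-0.1059))/7.5378 = 0.1186.
x_1 = (-1.9188 + 0.4264·0.1186 + 1.4924·(-0.1059))/4.6904 = -0.4320.

x = (-0.4320, 0.1186, -0.1059)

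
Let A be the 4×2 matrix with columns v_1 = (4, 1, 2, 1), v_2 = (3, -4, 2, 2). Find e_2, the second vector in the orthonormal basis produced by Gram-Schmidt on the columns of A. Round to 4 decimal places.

e_2 = (0.0926, -0.9446, 0.1482, 0.2778)

e_1 = v_1/‖v_1‖ = (4, 1, 2, 1)/4.6904 = (0.8528, 0.2132, 0.4264, 0.2132).
r_{12} = e_1·v_2 = 2.9848.
u_2 = v_2 − 2.9848·e_1 = (0.4545, -4.6364, 0.7273, 1.3636).
‖u_2‖ = 4.9082, so e_2 = (0.0926, -0.9446, 0.1482, 0.2778).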